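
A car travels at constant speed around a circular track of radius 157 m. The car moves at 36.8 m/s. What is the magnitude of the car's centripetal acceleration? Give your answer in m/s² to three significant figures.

8.63 m/s²

a_c = v²/r = (36.80)²/157 = 1354/157 = 8.626 m/s².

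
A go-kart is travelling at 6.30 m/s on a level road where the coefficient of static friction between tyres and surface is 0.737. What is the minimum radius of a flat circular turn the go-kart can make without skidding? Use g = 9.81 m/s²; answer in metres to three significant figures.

5.49 m

At the limit, μ_s m g = m v²/r, so r_min = v²/(μ_s g) = (6.30)²/(0.737 × 9.81) = 39.69/7.230 = 5.490 m.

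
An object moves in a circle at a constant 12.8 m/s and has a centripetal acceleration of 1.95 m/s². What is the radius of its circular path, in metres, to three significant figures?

84.0 m

a_c = v²/r ⇒ r = v²/a_c = (12.8)²/1.95 = 163.8/1.95 = 84.02 m.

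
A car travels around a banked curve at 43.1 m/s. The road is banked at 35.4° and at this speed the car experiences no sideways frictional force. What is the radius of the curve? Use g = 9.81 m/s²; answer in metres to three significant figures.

266 m

Frictionless banking: tanθ = v²/(rg), so r = v²/(g tanθ).
r = (43.1)²/(9.81 × tan 35.4°) = 1858/(9.81 × 0.7107) = 1858/6.972 = 266.5 m.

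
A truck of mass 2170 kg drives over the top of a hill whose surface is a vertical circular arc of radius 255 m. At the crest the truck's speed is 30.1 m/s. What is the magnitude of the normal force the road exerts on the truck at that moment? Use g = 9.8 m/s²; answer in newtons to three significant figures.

At the crest the centripetal acceleration points downward (toward the centre of the arc), so mg − N = mv²/r.
N = m(g − v²/r) = 2170 × (9.8 − (30.1)²/255) = 2170 × (9.8 − 3.553) = 2170 × 6.247 = 13560 N.

13600 N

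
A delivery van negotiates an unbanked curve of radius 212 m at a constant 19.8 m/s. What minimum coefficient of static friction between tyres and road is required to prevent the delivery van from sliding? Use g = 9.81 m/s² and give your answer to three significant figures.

Friction provides the centripetal force: μ_s m g = m v²/r, so μ_s = v²/(g r) = (19.80)²/(9.81 × 212) = 392.0/2080 = 0.1885.

0.189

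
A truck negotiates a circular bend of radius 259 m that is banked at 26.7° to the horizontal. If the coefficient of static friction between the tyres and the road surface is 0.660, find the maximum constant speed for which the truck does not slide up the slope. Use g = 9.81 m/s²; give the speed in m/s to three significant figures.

66.5 m/s

At the maximum speed, friction acts down the slope at its limiting value f = μN. Radially (horizontal, toward centre): N sinθ + μN cosθ = mv²/r. Vertically: N cosθ − μN sinθ = mg.
Dividing: v² = r g (sinθ + μcosθ)/(cosθ − μsinθ).
sinθ + μcosθ = 0.4493 + 0.660×0.8934 = 1.039; cosθ − μsinθ = 0.8934 − 0.660×0.4493 = 0.5968.
v² = 259 × 9.81 × 1.039/0.5968 = 4423 m²/s², so v = 66.51 m/s.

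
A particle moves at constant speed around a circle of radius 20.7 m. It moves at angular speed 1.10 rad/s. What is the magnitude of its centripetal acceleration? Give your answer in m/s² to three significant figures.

v = ωr = 1.10 × 20.7 = 22.77 m/s.
a_c = v²/r = (22.77)²/20.7 = 518.5/20.7 = 25.05 m/s².

25.0 m/s²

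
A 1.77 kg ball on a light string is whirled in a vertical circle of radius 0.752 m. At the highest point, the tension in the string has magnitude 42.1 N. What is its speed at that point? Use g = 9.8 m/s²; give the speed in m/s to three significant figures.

5.03 m/s

At the top, T + mg = mv²/r, so v = √(r(T/m + g)) = √(0.752 × (42.1/1.77 + 9.8)) = √(0.752 × 33.59) = √25.26 = 5.026 m/s.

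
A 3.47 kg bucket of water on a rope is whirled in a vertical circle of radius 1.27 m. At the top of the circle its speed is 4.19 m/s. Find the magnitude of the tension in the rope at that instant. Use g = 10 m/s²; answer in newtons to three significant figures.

13.3 N

At the top, both T and the weight mg point inward (toward the centre), so T + mg = mv²/r.
T = m(v²/r − g) = 3.47 × ((4.19)²/1.27 − 10.0) = 3.47 × (13.82 − 10.0) = 3.47 × 3.824 = 13.27 N.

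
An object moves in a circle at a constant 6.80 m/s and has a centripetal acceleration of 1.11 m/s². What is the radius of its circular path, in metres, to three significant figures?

a_c = v²/r ⇒ r = v²/a_c = (6.80)²/1.11 = 46.24/1.11 = 41.66 m.

41.7 m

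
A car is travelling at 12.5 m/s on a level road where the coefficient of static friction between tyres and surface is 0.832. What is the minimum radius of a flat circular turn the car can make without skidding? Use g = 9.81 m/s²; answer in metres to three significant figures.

At the limit, μ_s m g = m v²/r, so r_min = v²/(μ_s g) = (12.5)²/(0.832 × 9.81) = 156.2/8.162 = 19.14 m.

19.1 m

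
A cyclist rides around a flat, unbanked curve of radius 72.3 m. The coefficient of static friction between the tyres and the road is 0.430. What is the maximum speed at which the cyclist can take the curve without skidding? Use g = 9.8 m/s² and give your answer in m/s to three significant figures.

On a flat curve, static friction is the only horizontal force, so it must supply the full centripetal force: μ_s m g = m v²/r.
Mass cancels: v_max = √(μ_s g r) = √(0.430 × 9.8 × 72.3) = √304.7 = 17.45 m/s.

17.5 m/s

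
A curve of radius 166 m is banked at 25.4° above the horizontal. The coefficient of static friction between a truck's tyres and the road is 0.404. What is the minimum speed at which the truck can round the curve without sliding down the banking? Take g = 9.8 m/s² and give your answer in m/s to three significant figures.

At the minimum speed, friction acts up the slope at its limiting value f = μN. Radially (horizontal, toward centre): N sinθ − μN cosθ = mv²/r. Vertically: N cosθ + μN sinθ = mg.
Dividing: v² = r g (sinθ − μcosθ)/(cosθ + μsinθ).
sinθ − μcosθ = 0.4289 − 0.404×0.9033 = 0.06399; cosθ + μsinθ = 0.9033 + 0.404×0.4289 = 1.077.
v² = 166 × 9.8 × 0.06399/1.077 = 96.69 m²/s², so v = 9.833 m/s.

9.83 m/s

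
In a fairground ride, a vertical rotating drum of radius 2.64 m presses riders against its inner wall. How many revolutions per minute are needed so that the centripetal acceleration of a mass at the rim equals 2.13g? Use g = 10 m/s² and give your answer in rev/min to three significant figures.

27.1 rev/min

Require ω²r = 2.13g, so ω = √(2.13 × 10.0/2.64) = 2.840 rad/s.
In rev/min: ω × 60/(2π) = 2.840 × 60/(2π) = 27.12 rev/min.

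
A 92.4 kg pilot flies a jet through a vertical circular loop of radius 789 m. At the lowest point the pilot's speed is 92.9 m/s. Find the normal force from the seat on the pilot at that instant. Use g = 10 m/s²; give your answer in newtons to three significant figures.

1930 N

At the lowest point, N points up (toward the centre) and the weight mg points down (away from the centre), so the net inward force is N − mg = mv²/r.
N = m(v²/r + g) = 92.4 × ((92.9)²/789 + 10.0) = 92.4 × (10.94 + 10.0) = 92.4 × 20.94 = 1935 N.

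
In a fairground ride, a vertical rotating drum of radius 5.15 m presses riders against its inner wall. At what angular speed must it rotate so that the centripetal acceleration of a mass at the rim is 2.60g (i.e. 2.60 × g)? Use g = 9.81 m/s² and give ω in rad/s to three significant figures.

Centripetal acceleration a_c = ω²r. Setting ω²r = 2.60g:
ω = √(2.60g / r) = √(2.60 × 9.81 / 5.15) = √4.953 = 2.225 rad/s.

2.23 rad/s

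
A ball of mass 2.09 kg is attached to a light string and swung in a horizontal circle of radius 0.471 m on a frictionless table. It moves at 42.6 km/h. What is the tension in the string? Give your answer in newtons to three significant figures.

621 N

v = 42.6 km/h = 42.6/3.6 = 11.83 m/s.
The tension is the only horizontal force, so it supplies the full centripetal force: T = m v²/r = 2.09 × (11.83)²/0.471 = 2.09 × 140.0/0.471 = 621.4 N.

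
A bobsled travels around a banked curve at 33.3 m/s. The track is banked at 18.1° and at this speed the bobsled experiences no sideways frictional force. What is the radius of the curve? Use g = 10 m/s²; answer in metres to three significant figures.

339 m

Frictionless banking: tanθ = v²/(rg), so r = v²/(g tanθ).
r = (33.3)²/(10.0 × tan 18.1°) = 1109/(10.0 × 0.3269) = 1109/3.269 = 339.3 m.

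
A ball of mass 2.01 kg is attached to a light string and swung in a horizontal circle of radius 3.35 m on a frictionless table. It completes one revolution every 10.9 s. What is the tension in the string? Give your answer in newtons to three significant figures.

2.24 N

v = 2πr/T = 2π × 3.35/10.9 = 1.931 m/s.
The tension is the only horizontal force, so it supplies the full centripetal force: T = m v²/r = 2.01 × (1.931)²/3.35 = 2.01 × 3.729/3.35 = 2.237 N.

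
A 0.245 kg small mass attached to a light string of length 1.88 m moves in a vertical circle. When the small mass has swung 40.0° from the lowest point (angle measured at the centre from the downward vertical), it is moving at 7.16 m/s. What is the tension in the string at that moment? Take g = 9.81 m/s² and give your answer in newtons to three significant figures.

8.52 N

Take the radial direction toward the centre of the circle as positive. The component of the weight along the string toward the centre is −mg cos φ (φ measured from the bottom), so Newton's second law along the string gives T − mg cos φ = m v²/r.
cos 40.0° = 0.7660, so T = m(v²/r + g cos φ) = 0.245 × ((7.16)²/1.88 + 9.81 × 0.7660) = 0.245 × (27.27 + (7.515)) = 0.245 × 34.78 = 8.522 N.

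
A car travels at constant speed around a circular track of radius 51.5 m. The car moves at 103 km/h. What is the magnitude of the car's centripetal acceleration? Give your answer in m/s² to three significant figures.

15.9 m/s²

v = 103 km/h = 103/3.6 = 28.61 m/s.
a_c = v²/r = (28.61)²/51.5 = 818.6/51.5 = 15.90 m/s².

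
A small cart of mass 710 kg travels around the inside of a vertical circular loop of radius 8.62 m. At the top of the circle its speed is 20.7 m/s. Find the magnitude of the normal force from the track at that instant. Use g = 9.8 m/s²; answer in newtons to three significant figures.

28300 N

At the top, both N and the weight mg point inward (toward the centre), so N + mg = mv²/r.
N = m(v²/r − g) = 710 × ((20.7)²/8.62 − 9.8) = 710 × (49.71 − 9.8) = 710 × 39.91 = 28340 N.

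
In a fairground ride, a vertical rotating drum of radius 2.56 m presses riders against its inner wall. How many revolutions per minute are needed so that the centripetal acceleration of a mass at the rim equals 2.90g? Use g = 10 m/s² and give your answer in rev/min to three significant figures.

Require ω²r = 2.90g, so ω = √(2.90 × 10.0/2.56) = 3.366 rad/s.
In rev/min: ω × 60/(2π) = 3.366 × 60/(2π) = 32.14 rev/min.

32.1 rev/min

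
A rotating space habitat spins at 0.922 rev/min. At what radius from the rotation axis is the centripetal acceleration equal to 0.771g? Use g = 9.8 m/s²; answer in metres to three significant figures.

811 m

ω = 0.922 rev/min × 2π/60 = 0.09655 rad/s.
a_c = ω²r = 0.771g ⇒ r = 0.771 × 9.8 / (0.09655)² = 7.556/0.009322 = 810.5 m.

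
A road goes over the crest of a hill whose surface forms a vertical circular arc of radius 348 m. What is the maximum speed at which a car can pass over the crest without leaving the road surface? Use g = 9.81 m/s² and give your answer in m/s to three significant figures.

58.4 m/s

At the crest the centre of the circle is below the car, so the net downward (centripetal) force is mg − N = mv²/r.
The car leaves the road when N → 0, giving v_max = √(g r) = √(9.81 × 348) = 58.43 m/s.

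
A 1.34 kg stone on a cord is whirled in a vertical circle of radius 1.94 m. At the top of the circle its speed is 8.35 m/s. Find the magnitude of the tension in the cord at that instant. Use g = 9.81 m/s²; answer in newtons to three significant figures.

At the top, both T and the weight mg point inward (toward the centre), so T + mg = mv²/r.
T = m(v²/r − g) = 1.34 × ((8.35)²/1.94 − 9.81) = 1.34 × (35.94 − 9.81) = 1.34 × 26.13 = 35.01 N.

35.0 N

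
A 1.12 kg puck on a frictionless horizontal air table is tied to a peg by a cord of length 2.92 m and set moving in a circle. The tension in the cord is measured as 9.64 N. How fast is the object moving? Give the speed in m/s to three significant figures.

T = m v²/r ⇒ v = √(T r / m) = √(9.64 × 2.92 / 1.12) = √25.13 = 5.013 m/s.

5.01 m/s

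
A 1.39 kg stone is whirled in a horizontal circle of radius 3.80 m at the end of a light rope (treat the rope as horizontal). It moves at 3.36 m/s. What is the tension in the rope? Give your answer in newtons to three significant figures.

4.13 N

The tension is the only horizontal force, so it supplies the full centripetal force: T = m v²/r = 1.39 × (3.360)²/3.80 = 1.39 × 11.29/3.80 = 4.130 N.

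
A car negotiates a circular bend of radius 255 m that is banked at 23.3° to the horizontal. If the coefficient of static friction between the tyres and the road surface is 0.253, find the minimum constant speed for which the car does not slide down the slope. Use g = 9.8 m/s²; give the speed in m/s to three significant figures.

20.0 m/s

At the minimum speed, friction acts up the slope at its limiting value f = μN. Radially (horizontal, toward centre): N sinθ − μN cosθ = mv²/r. Vertically: N cosθ + μN sinθ = mg.
Dividing: v² = r g (sinθ − μcosθ)/(cosθ + μsinθ).
sinθ − μcosθ = 0.3955 − 0.253×0.9184 = 0.1632; cosθ + μsinθ = 0.9184 + 0.253×0.3955 = 1.019.
v² = 255 × 9.8 × 0.1632/1.019 = 400.4 m²/s², so v = 20.01 m/s.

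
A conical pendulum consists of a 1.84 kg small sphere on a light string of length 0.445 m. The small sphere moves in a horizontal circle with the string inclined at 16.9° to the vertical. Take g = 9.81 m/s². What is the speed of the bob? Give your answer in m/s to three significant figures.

0.621 m/s

The radius of the circle is r = L sinθ = 0.445 × sin 16.9° = 0.1294 m.
Horizontally T sinθ = mv²/r and vertically T cosθ = mg, so tanθ = v²/(rg).
v = √(r g tanθ) = √(0.1294 × 9.81 × 0.3038) = √0.3856 = 0.6209 m/s.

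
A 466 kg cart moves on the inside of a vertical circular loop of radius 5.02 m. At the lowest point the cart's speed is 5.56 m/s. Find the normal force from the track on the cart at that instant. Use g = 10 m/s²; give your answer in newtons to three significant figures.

At the lowest point, N points up (toward the centre) and the weight mg points down (away from the centre), so the net inward force is N − mg = mv²/r.
N = m(v²/r + g) = 466 × ((5.56)²/5.02 + 10.0) = 466 × (6.158 + 10.0) = 466 × 16.16 = 7530 N.

7530 N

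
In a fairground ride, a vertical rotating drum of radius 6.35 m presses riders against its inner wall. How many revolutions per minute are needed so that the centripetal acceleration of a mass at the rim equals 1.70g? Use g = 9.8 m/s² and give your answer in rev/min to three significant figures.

15.5 rev/min

Require ω²r = 1.70g, so ω = √(1.70 × 9.8/6.35) = 1.620 rad/s.
In rev/min: ω × 60/(2π) = 1.620 × 60/(2π) = 15.47 rev/min.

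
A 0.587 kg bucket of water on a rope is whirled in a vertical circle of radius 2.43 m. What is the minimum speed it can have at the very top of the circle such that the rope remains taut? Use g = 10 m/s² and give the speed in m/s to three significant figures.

At the highest point the centre is directly below, so both the weight and T act inward: T + mg = mv²/r.
At minimum speed T → 0, so mg = mv_min²/r ⇒ v_min = √(g r) = √(10.0 × 2.43) = 4.930 m/s.

4.93 m/s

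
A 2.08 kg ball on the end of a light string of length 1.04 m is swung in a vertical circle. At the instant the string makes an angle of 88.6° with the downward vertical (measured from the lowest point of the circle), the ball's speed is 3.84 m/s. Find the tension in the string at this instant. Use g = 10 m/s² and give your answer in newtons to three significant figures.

30.0 N

Take the radial direction toward the centre of the circle as positive. The component of the weight along the string toward the centre is −mg cos φ (φ measured from the bottom), so Newton's second law along the string gives T − mg cos φ = m v²/r.
cos 88.6° = 0.02443, so T = m(v²/r + g cos φ) = 2.08 × ((3.84)²/1.04 + 10.0 × 0.02443) = 2.08 × (14.18 + (0.2443)) = 2.08 × 14.42 = 30.00 N.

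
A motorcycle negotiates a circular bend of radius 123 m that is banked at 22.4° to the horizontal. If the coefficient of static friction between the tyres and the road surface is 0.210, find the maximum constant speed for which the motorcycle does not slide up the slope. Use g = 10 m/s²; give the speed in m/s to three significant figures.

At the maximum speed, friction acts down the slope at its limiting value f = μN. Radially (horizontal, toward centre): N sinθ + μN cosθ = mv²/r. Vertically: N cosθ − μN sinθ = mg.
Dividing: v² = r g (sinθ + μcosθ)/(cosθ − μsinθ).
sinθ + μcosθ = 0.3811 + 0.210×0.9245 = 0.5752; cosθ − μsinθ = 0.9245 − 0.210×0.3811 = 0.8445.
v² = 123 × 10.0 × 0.5752/0.8445 = 837.8 m²/s², so v = 28.94 m/s.

28.9 m/s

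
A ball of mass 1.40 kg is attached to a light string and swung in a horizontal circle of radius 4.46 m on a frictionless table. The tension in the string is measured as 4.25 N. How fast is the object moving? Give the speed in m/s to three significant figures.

3.68 m/s

T = m v²/r ⇒ v = √(T r / m) = √(4.25 × 4.46 / 1.40) = √13.54 = 3.680 m/s.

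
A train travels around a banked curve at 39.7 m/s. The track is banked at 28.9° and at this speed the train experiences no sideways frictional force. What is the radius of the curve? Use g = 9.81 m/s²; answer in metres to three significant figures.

291 m

Frictionless banking: tanθ = v²/(rg), so r = v²/(g tanθ).
r = (39.7)²/(9.81 × tan 28.9°) = 1576/(9.81 × 0.5520) = 1576/5.415 = 291.0 m.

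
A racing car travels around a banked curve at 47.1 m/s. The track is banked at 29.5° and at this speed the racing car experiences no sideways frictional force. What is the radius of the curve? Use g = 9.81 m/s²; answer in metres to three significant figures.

400 m

Frictionless banking: tanθ = v²/(rg), so r = v²/(g tanθ).
r = (47.1)²/(9.81 × tan 29.5°) = 2218/(9.81 × 0.5658) = 2218/5.550 = 399.7 m.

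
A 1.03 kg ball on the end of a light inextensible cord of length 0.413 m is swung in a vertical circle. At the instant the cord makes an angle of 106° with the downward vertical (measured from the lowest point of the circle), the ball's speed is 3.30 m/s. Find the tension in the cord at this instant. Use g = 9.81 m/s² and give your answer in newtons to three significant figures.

24.4 N

Take the radial direction toward the centre of the circle as positive. The component of the weight along the string toward the centre is −mg cos φ (φ measured from the bottom), so Newton's second law along the string gives T − mg cos φ = m v²/r.
cos 106° = -0.2756, so T = m(v²/r + g cos φ) = 1.03 × ((3.30)²/0.413 + 9.81 × -0.2756) = 1.03 × (26.37 + (-2.704)) = 1.03 × 23.66 = 24.37 N.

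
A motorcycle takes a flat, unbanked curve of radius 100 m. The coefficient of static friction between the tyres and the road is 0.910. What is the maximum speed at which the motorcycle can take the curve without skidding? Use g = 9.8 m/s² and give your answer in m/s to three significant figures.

On a flat curve, static friction is the only horizontal force, so it must supply the full centripetal force: μ_s m g = m v²/r.
Mass cancels: v_max = √(μ_s g r) = √(0.910 × 9.8 × 100) = √891.8 = 29.86 m/s.

29.9 m/s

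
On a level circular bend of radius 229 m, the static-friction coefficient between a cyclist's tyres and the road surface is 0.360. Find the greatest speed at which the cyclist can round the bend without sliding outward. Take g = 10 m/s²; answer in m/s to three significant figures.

28.7 m/s

On a flat curve, static friction is the only horizontal force, so it must supply the full centripetal force: μ_s m g = m v²/r.
Mass cancels: v_max = √(μ_s g r) = √(0.360 × 10.0 × 229) = √824.4 = 28.71 m/s.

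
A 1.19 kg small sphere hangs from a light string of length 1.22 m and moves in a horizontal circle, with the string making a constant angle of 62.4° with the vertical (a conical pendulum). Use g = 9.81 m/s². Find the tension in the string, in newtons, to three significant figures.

Vertically the bob has no acceleration, so T cosθ = mg.
T = mg/cosθ = 1.19 × 9.81 / cos 62.4° = 11.67/0.4633 = 25.20 N.

25.2 N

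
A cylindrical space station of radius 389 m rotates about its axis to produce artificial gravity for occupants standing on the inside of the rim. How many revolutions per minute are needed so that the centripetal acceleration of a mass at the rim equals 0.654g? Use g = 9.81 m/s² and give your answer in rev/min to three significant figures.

Require ω²r = 0.654g, so ω = √(0.654 × 9.81/389) = 0.1284 rad/s.
In rev/min: ω × 60/(2π) = 0.1284 × 60/(2π) = 1.226 rev/min.

1.23 rev/min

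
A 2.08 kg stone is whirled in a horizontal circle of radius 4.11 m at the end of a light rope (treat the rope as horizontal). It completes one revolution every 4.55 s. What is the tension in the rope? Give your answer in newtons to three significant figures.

16.3 N

v = 2πr/T = 2π × 4.11/4.55 = 5.676 m/s.
The tension is the only horizontal force, so it supplies the full centripetal force: T = m v²/r = 2.08 × (5.676)²/4.11 = 2.08 × 32.21/4.11 = 16.30 N.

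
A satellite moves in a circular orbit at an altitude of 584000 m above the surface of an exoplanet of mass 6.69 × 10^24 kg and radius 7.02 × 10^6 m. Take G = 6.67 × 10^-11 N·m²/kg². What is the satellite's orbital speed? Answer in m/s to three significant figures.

7660 m/s

Orbital radius r = R + h = 7.02 × 10^6 + 584000 = 7.604 × 10^6 m.
Gravity supplies the centripetal force: G M m / r² = m v² / r, so v = √(GM/r).
v = √(6.67 × 10^-11 × 6.69 × 10^24 / 7.604 × 10^6) = √(5.868 × 10^7) = 7660 m/s.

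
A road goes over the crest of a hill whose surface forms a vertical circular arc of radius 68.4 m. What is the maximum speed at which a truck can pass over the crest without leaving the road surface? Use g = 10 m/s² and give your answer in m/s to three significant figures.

26.2 m/s

At the crest the centre of the circle is below the truck, so the net downward (centripetal) force is mg − N = mv²/r.
The truck leaves the road when N → 0, giving v_max = √(g r) = √(10.0 × 68.4) = 26.15 m/s.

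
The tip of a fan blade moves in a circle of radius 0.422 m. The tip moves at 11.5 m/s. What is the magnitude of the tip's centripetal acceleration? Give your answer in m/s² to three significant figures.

313 m/s²

a_c = v²/r = (11.50)²/0.422 = 132.2/0.422 = 313.4 m/s².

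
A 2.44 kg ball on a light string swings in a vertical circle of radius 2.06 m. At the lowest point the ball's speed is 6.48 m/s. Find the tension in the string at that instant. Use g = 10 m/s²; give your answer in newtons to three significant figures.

74.1 N

At the lowest point, T points up (toward the centre) and the weight mg points down (away from the centre), so the net inward force is T − mg = mv²/r.
T = m(v²/r + g) = 2.44 × ((6.48)²/2.06 + 10.0) = 2.44 × (20.38 + 10.0) = 2.44 × 30.38 = 74.14 N.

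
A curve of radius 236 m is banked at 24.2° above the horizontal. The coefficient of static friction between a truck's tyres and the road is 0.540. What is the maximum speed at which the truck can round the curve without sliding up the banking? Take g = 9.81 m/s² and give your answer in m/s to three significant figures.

55.0 m/s

At the maximum speed, friction acts down the slope at its limiting value f = μN. Radially (horizontal, toward centre): N sinθ + μN cosθ = mv²/r. Vertically: N cosθ − μN sinθ = mg.
Dividing: v² = r g (sinθ + μcosθ)/(cosθ − μsinθ).
sinθ + μcosθ = 0.4099 + 0.540×0.9121 = 0.9025; cosθ − μsinθ = 0.9121 − 0.540×0.4099 = 0.6908.
v² = 236 × 9.81 × 0.9025/0.6908 = 3025 m²/s², so v = 55.00 m/s.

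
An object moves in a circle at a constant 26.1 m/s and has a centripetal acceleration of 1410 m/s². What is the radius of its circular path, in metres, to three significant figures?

0.483 m

a_c = v²/r ⇒ r = v²/a_c = (26.1)²/1410 = 681.2/1410 = 0.4831 m.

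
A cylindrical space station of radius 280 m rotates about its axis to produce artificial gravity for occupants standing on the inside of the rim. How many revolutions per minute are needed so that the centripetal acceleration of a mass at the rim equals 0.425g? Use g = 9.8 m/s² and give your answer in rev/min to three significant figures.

1.16 rev/min

Require ω²r = 0.425g, so ω = √(0.425 × 9.8/280) = 0.1220 rad/s.
In rev/min: ω × 60/(2π) = 0.1220 × 60/(2π) = 1.165 rev/min.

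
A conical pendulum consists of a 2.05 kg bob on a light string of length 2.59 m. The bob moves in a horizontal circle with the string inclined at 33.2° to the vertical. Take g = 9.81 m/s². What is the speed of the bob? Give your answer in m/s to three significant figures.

3.02 m/s

The radius of the circle is r = L sinθ = 2.59 × sin 33.2° = 1.418 m.
Horizontally T sinθ = mv²/r and vertically T cosθ = mg, so tanθ = v²/(rg).
v = √(r g tanθ) = √(1.418 × 9.81 × 0.6544) = √9.104 = 3.017 m/s.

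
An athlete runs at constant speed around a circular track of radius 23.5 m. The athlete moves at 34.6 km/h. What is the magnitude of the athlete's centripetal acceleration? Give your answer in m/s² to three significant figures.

3.93 m/s²

v = 34.6 km/h = 34.6/3.6 = 9.611 m/s.
a_c = v²/r = (9.611)²/23.5 = 92.37/23.5 = 3.931 m/s².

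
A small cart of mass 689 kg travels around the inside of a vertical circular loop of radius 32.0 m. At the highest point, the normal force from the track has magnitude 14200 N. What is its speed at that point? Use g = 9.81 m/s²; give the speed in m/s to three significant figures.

31.2 m/s

At the top, N + mg = mv²/r, so v = √(r(N/m + g)) = √(32.0 × (14200/689 + 9.81)) = √(32.0 × 30.42) = √973.4 = 31.20 m/s.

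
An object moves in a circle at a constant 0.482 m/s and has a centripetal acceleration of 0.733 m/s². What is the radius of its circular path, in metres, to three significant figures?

0.317 m

a_c = v²/r ⇒ r = v²/a_c = (0.482)²/0.733 = 0.2323/0.733 = 0.3169 m.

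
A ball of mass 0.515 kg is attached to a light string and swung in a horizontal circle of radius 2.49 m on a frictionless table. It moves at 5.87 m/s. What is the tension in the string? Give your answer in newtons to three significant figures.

The tension is the only horizontal force, so it supplies the full centripetal force: T = m v²/r = 0.515 × (5.870)²/2.49 = 0.515 × 34.46/2.49 = 7.127 N.

7.13 N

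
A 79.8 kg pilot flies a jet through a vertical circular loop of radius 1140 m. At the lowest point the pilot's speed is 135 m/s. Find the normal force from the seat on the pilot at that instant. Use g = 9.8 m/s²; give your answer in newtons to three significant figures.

2060 N

At the lowest point, N points up (toward the centre) and the weight mg points down (away from the centre), so the net inward force is N − mg = mv²/r.
N = m(v²/r + g) = 79.8 × ((135)²/1140 + 9.8) = 79.8 × (15.99 + 9.8) = 79.8 × 25.79 = 2058 N.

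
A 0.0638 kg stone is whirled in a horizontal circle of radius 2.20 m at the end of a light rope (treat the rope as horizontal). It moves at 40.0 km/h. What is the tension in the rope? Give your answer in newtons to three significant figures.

v = 40.0 km/h = 40.0/3.6 = 11.11 m/s.
The tension is the only horizontal force, so it supplies the full centripetal force: T = m v²/r = 0.0638 × (11.11)²/2.20 = 0.0638 × 123.5/2.20 = 3.580 N.

3.58 N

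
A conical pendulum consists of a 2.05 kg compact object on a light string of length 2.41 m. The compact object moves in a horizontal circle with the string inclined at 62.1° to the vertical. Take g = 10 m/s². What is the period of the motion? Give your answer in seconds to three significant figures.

2.11 s

r = L sinθ = 2.130 m. From T sinθ = mω²r and T cosθ = mg: tanθ = ω²r/g, so ω² = g tanθ / r = g/(L cosθ).
ω = √(g/(L cosθ)) = √(10.0/(2.41 × 0.4679)) = √8.868 = 2.978 rad/s.
Period = 2π/ω = 2.110 s.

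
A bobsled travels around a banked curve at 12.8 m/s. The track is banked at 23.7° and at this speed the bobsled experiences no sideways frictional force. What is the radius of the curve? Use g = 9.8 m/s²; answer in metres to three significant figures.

38.1 m

Frictionless banking: tanθ = v²/(rg), so r = v²/(g tanθ).
r = (12.8)²/(9.8 × tan 23.7°) = 163.8/(9.8 × 0.4390) = 163.8/4.302 = 38.09 m.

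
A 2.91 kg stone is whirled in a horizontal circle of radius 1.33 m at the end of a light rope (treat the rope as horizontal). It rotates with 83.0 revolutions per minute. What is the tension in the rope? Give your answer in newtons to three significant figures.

ω = 83.0 rev/min × 2π/60 = 8.692 rad/s, so v = ωr = 8.692 × 1.33 = 11.56 m/s.
The tension is the only horizontal force, so it supplies the full centripetal force: T = m v²/r = 2.91 × (11.56)²/1.33 = 2.91 × 133.6/1.33 = 292.4 N.

292 N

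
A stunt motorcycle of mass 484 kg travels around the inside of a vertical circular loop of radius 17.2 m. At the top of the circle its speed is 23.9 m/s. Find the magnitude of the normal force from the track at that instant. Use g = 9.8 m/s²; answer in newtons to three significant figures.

11300 N

At the top, both N and the weight mg point inward (toward the centre), so N + mg = mv²/r.
N = m(v²/r − g) = 484 × ((23.9)²/17.2 − 9.8) = 484 × (33.21 − 9.8) = 484 × 23.41 = 11330 N.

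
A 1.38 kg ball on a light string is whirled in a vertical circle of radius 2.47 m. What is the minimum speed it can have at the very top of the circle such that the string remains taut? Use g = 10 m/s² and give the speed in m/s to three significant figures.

4.97 m/s

At the top, both weight mg and T point toward the centre: T + mg = mv²/r.
At minimum speed T → 0, so mg = mv_min²/r ⇒ v_min = √(g r) = √(10.0 × 2.47) = 4.970 m/s.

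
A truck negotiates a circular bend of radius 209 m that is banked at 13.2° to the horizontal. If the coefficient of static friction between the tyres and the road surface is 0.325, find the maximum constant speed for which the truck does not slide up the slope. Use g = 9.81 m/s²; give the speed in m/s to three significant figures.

At the maximum speed, friction acts down the slope at its limiting value f = μN. Radially (horizontal, toward centre): N sinθ + μN cosθ = mv²/r. Vertically: N cosθ − μN sinθ = mg.
Dividing: v² = r g (sinθ + μcosθ)/(cosθ − μsinθ).
sinθ + μcosθ = 0.2284 + 0.325×0.9736 = 0.5448; cosθ − μsinθ = 0.9736 − 0.325×0.2284 = 0.8994.
v² = 209 × 9.81 × 0.5448/0.8994 = 1242 m²/s², so v = 35.24 m/s.

35.2 m/s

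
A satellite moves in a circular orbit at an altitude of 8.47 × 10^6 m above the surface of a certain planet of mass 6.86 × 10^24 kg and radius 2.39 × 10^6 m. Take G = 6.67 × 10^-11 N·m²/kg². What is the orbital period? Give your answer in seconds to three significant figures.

r = R + h = 2.39 × 10^6 + 8.47 × 10^6 = 1.086 × 10^7 m. Gravity provides the centripetal force: G M m / r² = m v² / r ⇒ v = √(GM/r) = 6491 m/s.
T = 2πr/v = 2π × 1.086 × 10^7 / 6491 = 10510 s.

10500 s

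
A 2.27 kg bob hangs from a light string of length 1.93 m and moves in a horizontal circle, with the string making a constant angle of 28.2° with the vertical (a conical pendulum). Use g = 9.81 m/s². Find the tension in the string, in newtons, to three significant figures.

Vertically the bob has no acceleration, so T cosθ = mg.
T = mg/cosθ = 2.27 × 9.81 / cos 28.2° = 22.27/0.8813 = 25.27 N.

25.3 N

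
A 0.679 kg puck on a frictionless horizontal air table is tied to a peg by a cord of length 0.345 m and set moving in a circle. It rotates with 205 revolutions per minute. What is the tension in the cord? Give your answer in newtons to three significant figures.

108 N

ω = 205 rev/min × 2π/60 = 21.47 rad/s, so v = ωr = 21.47 × 0.345 = 7.406 m/s.
The tension is the only horizontal force, so it supplies the full centripetal force: T = m v²/r = 0.679 × (7.406)²/0.345 = 0.679 × 54.85/0.345 = 108.0 N.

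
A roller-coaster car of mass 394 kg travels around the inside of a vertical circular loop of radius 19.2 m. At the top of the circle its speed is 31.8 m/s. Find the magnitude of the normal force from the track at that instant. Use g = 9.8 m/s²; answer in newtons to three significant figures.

16900 N

At the top, both N and the weight mg point inward (toward the centre), so N + mg = mv²/r.
N = m(v²/r − g) = 394 × ((31.8)²/19.2 − 9.8) = 394 × (52.67 − 9.8) = 394 × 42.87 = 16890 N.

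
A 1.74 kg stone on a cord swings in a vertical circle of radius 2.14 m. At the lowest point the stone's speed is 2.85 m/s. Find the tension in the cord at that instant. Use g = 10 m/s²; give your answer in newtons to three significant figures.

At the lowest point, T points up (toward the centre) and the weight mg points down (away from the centre), so the net inward force is T − mg = mv²/r.
T = m(v²/r + g) = 1.74 × ((2.85)²/2.14 + 10.0) = 1.74 × (3.796 + 10.0) = 1.74 × 13.80 = 24.00 N.

24.0 N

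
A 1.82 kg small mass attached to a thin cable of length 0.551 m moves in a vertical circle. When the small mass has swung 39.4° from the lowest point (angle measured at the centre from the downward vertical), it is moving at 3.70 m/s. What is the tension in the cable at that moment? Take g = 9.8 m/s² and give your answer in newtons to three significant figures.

Take the radial direction toward the centre of the circle as positive. The component of the weight along the string toward the centre is −mg cos φ (φ measured from the bottom), so Newton's second law along the string gives T − mg cos φ = m v²/r.
cos 39.4° = 0.7727, so T = m(v²/r + g cos φ) = 1.82 × ((3.70)²/0.551 + 9.8 × 0.7727) = 1.82 × (24.85 + (7.573)) = 1.82 × 32.42 = 59.00 N.

59.0 N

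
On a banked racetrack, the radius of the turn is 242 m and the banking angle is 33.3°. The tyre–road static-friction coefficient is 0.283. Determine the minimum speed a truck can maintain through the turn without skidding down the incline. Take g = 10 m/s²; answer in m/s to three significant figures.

27.6 m/s

At the minimum speed, friction acts up the slope at its limiting value f = μN. Radially (horizontal, toward centre): N sinθ − μN cosθ = mv²/r. Vertically: N cosθ + μN sinθ = mg.
Dividing: v² = r g (sinθ − μcosθ)/(cosθ + μsinθ).
sinθ − μcosθ = 0.5490 − 0.283×0.8358 = 0.3125; cosθ + μsinθ = 0.8358 + 0.283×0.5490 = 0.9912.
v² = 242 × 10.0 × 0.3125/0.9912 = 763.0 m²/s², so v = 27.62 m/s.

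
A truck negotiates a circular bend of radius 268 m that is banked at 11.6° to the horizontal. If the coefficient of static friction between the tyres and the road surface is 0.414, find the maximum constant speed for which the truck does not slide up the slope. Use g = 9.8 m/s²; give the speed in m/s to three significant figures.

At the maximum speed, friction acts down the slope at its limiting value f = μN. Radially (horizontal, toward centre): N sinθ + μN cosθ = mv²/r. Vertically: N cosθ − μN sinθ = mg.
Dividing: v² = r g (sinθ + μcosθ)/(cosθ − μsinθ).
sinθ + μcosθ = 0.2011 + 0.414×0.9796 = 0.6066; cosθ − μsinθ = 0.9796 − 0.414×0.2011 = 0.8963.
v² = 268 × 9.8 × 0.6066/0.8963 = 1778 m²/s², so v = 42.16 m/s.

42.2 m/s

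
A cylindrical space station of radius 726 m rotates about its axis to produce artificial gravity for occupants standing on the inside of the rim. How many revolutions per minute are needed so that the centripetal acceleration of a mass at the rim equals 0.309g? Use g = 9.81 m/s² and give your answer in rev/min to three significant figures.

Require ω²r = 0.309g, so ω = √(0.309 × 9.81/726) = 0.06462 rad/s.
In rev/min: ω × 60/(2π) = 0.06462 × 60/(2π) = 0.6170 rev/min.

0.617 rev/min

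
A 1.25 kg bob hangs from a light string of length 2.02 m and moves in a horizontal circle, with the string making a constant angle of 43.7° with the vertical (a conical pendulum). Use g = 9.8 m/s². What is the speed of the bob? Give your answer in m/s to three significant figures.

The radius of the circle is r = L sinθ = 2.02 × sin 43.7° = 1.396 m.
Horizontally T sinθ = mv²/r and vertically T cosθ = mg, so tanθ = v²/(rg).
v = √(r g tanθ) = √(1.396 × 9.8 × 0.9556) = √13.07 = 3.615 m/s.

3.62 m/s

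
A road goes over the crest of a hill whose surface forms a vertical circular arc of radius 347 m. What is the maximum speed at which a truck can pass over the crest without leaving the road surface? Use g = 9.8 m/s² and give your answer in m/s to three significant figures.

At the crest the centre of the circle is below the truck, so the net downward (centripetal) force is mg − N = mv²/r.
The truck leaves the road when N → 0, giving v_max = √(g r) = √(9.8 × 347) = 58.31 m/s.

58.3 m/s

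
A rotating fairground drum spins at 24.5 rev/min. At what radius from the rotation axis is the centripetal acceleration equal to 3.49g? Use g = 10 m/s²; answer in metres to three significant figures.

ω = 24.5 rev/min × 2π/60 = 2.566 rad/s.
a_c = ω²r = 3.49g ⇒ r = 3.49 × 10.0 / (2.566)² = 34.90/6.582 = 5.302 m.

5.30 m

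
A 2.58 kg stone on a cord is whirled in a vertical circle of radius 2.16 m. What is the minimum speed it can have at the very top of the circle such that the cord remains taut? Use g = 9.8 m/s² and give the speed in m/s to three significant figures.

4.60 m/s

At the highest point the centre is directly below, so both the weight and T act inward: T + mg = mv²/r.
At minimum speed T → 0, so mg = mv_min²/r ⇒ v_min = √(g r) = √(9.8 × 2.16) = 4.601 m/s.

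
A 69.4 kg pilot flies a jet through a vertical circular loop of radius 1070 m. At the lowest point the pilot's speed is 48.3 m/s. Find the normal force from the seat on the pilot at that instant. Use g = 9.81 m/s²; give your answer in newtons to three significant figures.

At the lowest point, N points up (toward the centre) and the weight mg points down (away from the centre), so the net inward force is N − mg = mv²/r.
N = m(v²/r + g) = 69.4 × ((48.3)²/1070 + 9.81) = 69.4 × (2.180 + 9.81) = 69.4 × 11.99 = 832.1 N.

832 N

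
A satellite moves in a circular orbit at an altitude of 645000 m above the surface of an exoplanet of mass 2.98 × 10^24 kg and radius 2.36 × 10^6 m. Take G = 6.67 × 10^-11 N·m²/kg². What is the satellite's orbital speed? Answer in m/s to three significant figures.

8130 m/s

Orbital radius r = R + h = 2.36 × 10^6 + 645000 = 3.005 × 10^6 m.
Gravity supplies the centripetal force: G M m / r² = m v² / r, so v = √(GM/r).
v = √(6.67 × 10^-11 × 2.98 × 10^24 / 3.005 × 10^6) = √(6.615 × 10^7) = 8133 m/s.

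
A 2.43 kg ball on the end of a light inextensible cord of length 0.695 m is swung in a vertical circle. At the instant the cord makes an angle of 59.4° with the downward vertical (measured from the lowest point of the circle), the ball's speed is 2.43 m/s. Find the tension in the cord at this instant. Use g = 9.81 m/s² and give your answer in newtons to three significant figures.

32.8 N

Take the radial direction toward the centre of the circle as positive. The component of the weight along the string toward the centre is −mg cos φ (φ measured from the bottom), so Newton's second law along the string gives T − mg cos φ = m v²/r.
cos 59.4° = 0.5090, so T = m(v²/r + g cos φ) = 2.43 × ((2.43)²/0.695 + 9.81 × 0.5090) = 2.43 × (8.496 + (4.994)) = 2.43 × 13.49 = 32.78 N.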